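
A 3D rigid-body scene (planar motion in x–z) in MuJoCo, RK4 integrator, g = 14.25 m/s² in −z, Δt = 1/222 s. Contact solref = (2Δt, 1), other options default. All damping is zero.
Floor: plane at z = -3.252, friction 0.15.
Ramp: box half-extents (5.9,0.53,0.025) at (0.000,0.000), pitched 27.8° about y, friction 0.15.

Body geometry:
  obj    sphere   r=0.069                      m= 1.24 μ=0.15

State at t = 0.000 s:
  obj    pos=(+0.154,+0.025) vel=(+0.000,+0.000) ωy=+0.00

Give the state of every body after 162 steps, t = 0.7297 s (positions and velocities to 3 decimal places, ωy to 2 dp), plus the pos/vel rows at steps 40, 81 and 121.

State at t = 0.7297 s:
  obj    pos=(+1.275,-0.566) vel=(+3.069,-1.624) ωy=+49.90

Key-timestep trajectory:
   step    t(s)  obj.x    obj.z    obj.vx   obj.vz 
     40  0.1802   +0.222  -0.011  +0.760  -0.396
     81  0.3649   +0.434  -0.123  +1.537  -0.805
    121  0.5450   +0.779  -0.305  +2.293  -1.210


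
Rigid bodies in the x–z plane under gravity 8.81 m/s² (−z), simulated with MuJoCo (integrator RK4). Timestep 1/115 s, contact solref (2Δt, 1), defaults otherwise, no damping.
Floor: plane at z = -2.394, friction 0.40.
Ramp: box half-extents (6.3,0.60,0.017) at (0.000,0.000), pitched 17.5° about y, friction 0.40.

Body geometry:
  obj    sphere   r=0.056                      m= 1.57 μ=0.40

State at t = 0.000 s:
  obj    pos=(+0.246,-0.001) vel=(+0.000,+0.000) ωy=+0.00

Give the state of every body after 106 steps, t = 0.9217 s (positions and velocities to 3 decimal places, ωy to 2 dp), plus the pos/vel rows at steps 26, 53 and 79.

State at t = 0.9217 s:
  obj    pos=(+1.013,-0.243) vel=(+1.663,-0.524) ωy=+31.14

Key-timestep trajectory:
   step    t(s)  obj.x    obj.z    obj.vx   obj.vz 
     26  0.2261   +0.292  -0.016  +0.408  -0.129
     53  0.4609   +0.438  -0.061  +0.832  -0.262
     79  0.6870   +0.672  -0.135  +1.240  -0.391


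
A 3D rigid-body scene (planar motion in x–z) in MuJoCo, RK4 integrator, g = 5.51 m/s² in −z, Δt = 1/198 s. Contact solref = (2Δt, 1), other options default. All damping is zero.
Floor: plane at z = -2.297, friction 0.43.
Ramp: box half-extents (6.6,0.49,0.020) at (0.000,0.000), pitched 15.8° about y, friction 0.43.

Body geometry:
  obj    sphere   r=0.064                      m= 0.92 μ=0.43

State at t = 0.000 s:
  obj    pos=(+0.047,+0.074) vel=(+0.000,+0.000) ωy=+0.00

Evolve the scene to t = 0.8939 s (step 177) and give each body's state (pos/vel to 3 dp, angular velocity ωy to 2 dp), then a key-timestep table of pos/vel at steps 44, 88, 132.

State at t = 0.8939 s:
  obj    pos=(+0.459,-0.043) vel=(+0.922,-0.261) ωy=+14.97

Key-timestep trajectory:
   step    t(s)  obj.x    obj.z    obj.vx   obj.vz 
     44  0.2222   +0.072  +0.067  +0.229  -0.065
     88  0.4444   +0.149  +0.045  +0.458  -0.130
    132  0.6667   +0.276  +0.009  +0.687  -0.195


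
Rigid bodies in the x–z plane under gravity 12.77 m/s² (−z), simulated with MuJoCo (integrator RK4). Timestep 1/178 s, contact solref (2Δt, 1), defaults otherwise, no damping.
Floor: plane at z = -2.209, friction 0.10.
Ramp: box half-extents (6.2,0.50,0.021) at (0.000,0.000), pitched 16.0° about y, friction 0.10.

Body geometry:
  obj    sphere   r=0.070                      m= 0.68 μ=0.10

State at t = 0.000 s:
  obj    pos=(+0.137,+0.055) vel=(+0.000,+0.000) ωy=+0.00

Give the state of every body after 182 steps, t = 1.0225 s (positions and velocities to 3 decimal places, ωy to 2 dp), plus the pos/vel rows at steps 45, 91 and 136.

State at t = 1.0225 s:
  obj    pos=(+1.401,-0.307) vel=(+2.471,-0.709) ωy=+36.71

Key-timestep trajectory:
   step    t(s)  obj.x    obj.z    obj.vx   obj.vz 
     45  0.2528   +0.214  +0.033  +0.611  -0.175
     91  0.5112   +0.453  -0.035  +1.236  -0.354
    136  0.7640   +0.843  -0.147  +1.847  -0.530


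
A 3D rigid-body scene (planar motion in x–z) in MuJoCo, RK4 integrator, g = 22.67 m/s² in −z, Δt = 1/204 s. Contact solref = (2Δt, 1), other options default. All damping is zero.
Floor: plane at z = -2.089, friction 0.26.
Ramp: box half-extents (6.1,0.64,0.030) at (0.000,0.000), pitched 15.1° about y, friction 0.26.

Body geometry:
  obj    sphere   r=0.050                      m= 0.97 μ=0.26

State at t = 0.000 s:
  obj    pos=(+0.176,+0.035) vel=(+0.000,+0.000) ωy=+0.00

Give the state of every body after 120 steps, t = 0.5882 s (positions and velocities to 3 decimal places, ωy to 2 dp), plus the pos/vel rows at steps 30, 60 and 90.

State at t = 0.5882 s:
  obj    pos=(+0.881,-0.155) vel=(+2.396,-0.646) ωy=+49.61

Key-timestep trajectory:
   step    t(s)  obj.x    obj.z    obj.vx   obj.vz 
     30  0.1471   +0.220  +0.023  +0.599  -0.162
     60  0.2941   +0.352  -0.012  +1.198  -0.323
     90  0.4412   +0.572  -0.072  +1.797  -0.485


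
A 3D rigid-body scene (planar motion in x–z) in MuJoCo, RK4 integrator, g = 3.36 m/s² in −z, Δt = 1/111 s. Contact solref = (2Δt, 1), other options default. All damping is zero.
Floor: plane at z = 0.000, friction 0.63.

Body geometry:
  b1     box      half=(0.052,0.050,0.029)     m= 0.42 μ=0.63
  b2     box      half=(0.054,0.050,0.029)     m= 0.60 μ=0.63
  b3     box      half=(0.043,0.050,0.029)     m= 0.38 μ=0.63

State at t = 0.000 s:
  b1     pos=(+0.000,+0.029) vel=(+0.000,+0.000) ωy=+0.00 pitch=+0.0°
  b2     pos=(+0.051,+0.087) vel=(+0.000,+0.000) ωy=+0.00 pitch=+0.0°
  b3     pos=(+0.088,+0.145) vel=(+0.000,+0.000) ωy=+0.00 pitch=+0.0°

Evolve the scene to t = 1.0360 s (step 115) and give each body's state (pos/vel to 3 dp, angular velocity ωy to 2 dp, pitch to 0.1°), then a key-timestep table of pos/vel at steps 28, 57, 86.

State at t = 1.0360 s:
  b1     pos=(+0.000,+0.029) vel=(+0.000,+0.000) ωy=+0.00 pitch=+0.0°
  b2     pos=(+0.158,+0.054) vel=(+0.002,+0.000) ωy=+0.05 pitch=+145.7°
  b3     pos=(+0.257,+0.029) vel=(-0.001,+0.004) ωy=-0.05 pitch=-179.8°

Key-timestep trajectory:
   step    t(s)  b1.x    b1.z    b1.vx   b1.vz   b2.x    b2.z    b2.vx   b2.vz   b3.x    b3.z    b3.vx   b3.vz 
     28  0.2523   +0.000  +0.029  +0.000  +0.000   +0.060  +0.086  +0.085  -0.032   +0.115  +0.128  +0.218  -0.196
     57  0.5135   +0.000  +0.029  +0.000  +0.000   +0.101  +0.053  +0.211  +0.019   +0.185  +0.044  +0.195  +0.116
     86  0.7748   +0.000  +0.029  +0.000  +0.000   +0.133  +0.061  +0.102  -0.005   +0.223  +0.050  +0.155  -0.040


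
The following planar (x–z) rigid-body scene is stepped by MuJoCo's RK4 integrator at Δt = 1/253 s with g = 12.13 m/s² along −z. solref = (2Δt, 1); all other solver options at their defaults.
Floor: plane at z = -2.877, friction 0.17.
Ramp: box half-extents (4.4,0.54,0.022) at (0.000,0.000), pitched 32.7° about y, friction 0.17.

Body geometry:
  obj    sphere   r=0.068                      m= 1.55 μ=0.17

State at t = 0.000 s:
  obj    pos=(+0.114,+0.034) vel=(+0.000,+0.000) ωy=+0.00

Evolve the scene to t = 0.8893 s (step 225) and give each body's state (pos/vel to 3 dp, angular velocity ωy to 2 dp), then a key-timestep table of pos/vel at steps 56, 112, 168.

State at t = 0.8893 s:
  obj    pos=(+1.717,-0.995) vel=(+3.599,-2.331) ωy=+56.61

Key-timestep trajectory:
   step    t(s)  obj.x    obj.z    obj.vx   obj.vz 
     56  0.2213   +0.213  -0.030  +0.894  -0.584
    112  0.4427   +0.511  -0.221  +1.790  -1.164
    168  0.6640   +1.008  -0.540  +2.694  -1.725


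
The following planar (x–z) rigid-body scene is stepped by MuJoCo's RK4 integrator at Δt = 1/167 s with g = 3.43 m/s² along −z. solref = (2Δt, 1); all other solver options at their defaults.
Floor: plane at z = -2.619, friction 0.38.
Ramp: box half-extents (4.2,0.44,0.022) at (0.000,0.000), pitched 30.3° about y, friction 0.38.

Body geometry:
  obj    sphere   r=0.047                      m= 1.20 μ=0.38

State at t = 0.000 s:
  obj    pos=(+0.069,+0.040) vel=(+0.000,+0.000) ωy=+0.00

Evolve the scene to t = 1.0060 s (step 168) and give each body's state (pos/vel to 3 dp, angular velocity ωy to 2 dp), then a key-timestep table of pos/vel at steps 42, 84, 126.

State at t = 1.0060 s:
  obj    pos=(+0.609,-0.276) vel=(+1.074,-0.627) ωy=+26.45

Key-timestep trajectory:
   step    t(s)  obj.x    obj.z    obj.vx   obj.vz 
     42  0.2515   +0.103  +0.020  +0.268  -0.157
     84  0.5030   +0.204  -0.039  +0.537  -0.314
    126  0.7545   +0.373  -0.138  +0.805  -0.471


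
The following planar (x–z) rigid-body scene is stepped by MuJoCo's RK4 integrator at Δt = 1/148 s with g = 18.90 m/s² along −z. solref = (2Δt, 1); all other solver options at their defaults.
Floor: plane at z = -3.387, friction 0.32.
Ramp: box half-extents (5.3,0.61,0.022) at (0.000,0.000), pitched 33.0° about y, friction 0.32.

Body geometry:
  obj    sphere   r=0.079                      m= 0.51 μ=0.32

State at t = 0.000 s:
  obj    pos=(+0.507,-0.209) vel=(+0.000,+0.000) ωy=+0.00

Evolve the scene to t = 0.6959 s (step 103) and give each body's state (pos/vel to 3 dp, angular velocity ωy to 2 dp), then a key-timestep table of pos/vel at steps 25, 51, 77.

State at t = 0.6959 s:
  obj    pos=(+2.001,-1.179) vel=(+4.292,-2.787) ωy=+64.75

Key-timestep trajectory:
   step    t(s)  obj.x    obj.z    obj.vx   obj.vz 
     25  0.1689   +0.595  -0.266  +1.042  -0.677
     51  0.3446   +0.873  -0.447  +2.125  -1.380
     77  0.5203   +1.342  -0.751  +3.209  -2.084


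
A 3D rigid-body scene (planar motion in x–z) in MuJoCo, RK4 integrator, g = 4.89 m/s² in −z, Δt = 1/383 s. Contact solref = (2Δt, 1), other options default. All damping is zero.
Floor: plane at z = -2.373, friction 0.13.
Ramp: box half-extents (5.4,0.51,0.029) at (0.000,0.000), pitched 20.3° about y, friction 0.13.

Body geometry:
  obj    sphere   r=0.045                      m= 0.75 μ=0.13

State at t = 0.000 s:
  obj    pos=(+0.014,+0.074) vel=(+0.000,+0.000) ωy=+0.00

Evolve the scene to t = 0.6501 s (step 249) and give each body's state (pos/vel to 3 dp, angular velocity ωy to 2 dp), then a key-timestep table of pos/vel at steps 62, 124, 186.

State at t = 0.6501 s:
  obj    pos=(+0.254,-0.015) vel=(+0.739,-0.273) ωy=+17.50

Key-timestep trajectory:
   step    t(s)  obj.x    obj.z    obj.vx   obj.vz 
     62  0.1619   +0.029  +0.068  +0.184  -0.068
    124  0.3238   +0.074  +0.052  +0.368  -0.136
    186  0.4856   +0.148  +0.024  +0.552  -0.204


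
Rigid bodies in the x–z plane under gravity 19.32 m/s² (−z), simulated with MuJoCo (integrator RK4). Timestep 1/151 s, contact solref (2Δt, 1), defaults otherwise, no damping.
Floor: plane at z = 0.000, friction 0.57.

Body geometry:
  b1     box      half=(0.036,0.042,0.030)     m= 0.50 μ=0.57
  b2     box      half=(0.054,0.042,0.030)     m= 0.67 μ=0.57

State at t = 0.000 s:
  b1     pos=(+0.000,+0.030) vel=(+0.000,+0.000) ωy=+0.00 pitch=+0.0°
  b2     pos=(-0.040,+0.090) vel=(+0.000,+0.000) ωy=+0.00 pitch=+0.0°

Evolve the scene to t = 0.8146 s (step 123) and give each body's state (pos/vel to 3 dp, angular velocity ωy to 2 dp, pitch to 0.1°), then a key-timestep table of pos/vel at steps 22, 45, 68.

State at t = 0.8146 s:
  b1     pos=(+0.000,+0.030) vel=(+0.000,+0.000) ωy=+0.00 pitch=+0.0°
  b2     pos=(-0.177,+0.030) vel=(+0.000,+0.000) ωy=+0.00 pitch=+180.0°

Key-timestep trajectory:
   step    t(s)  b1.x    b1.z    b1.vx   b1.vz   b2.x    b2.z    b2.vx   b2.vz 
     22  0.1457   +0.000  +0.030  +0.001  +0.000   -0.056  +0.083  -0.269  -0.223
     45  0.2980   +0.000  +0.030  +0.000  +0.000   -0.112  +0.061  -0.231  -0.026
     68  0.4503   +0.000  +0.030  +0.000  +0.000   -0.158  +0.048  -0.533  -0.396


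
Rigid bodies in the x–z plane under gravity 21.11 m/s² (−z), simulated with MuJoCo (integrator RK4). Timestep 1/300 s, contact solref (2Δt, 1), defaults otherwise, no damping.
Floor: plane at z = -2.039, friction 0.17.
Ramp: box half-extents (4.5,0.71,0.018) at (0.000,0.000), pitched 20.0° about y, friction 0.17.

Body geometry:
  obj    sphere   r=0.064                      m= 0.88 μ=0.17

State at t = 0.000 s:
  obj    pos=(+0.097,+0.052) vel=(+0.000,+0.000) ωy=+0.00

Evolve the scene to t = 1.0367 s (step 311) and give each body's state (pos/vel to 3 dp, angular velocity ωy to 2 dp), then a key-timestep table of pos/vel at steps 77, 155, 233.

State at t = 1.0367 s:
  obj    pos=(+2.701,-0.896) vel=(+5.024,-1.829) ωy=+83.52

Key-timestep trajectory:
   step    t(s)  obj.x    obj.z    obj.vx   obj.vz 
     77  0.2567   +0.257  -0.006  +1.244  -0.453
    155  0.5167   +0.744  -0.184  +2.504  -0.911
    233  0.7767   +1.559  -0.480  +3.764  -1.370


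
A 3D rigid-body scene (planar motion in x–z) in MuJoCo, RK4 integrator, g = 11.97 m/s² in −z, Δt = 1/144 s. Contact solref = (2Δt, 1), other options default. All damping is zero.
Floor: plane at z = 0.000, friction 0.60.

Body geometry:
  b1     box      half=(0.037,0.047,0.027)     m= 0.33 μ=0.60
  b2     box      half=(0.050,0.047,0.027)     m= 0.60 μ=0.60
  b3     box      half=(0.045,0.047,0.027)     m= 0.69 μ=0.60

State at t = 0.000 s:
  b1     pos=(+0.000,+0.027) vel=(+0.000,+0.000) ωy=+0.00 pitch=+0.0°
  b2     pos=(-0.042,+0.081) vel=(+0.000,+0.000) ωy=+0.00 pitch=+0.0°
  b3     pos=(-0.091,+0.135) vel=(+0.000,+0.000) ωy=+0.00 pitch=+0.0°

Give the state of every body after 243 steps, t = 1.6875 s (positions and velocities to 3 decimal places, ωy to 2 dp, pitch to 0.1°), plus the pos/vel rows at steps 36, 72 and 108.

State at t = 1.6875 s:
  b1     pos=(+0.000,+0.027) vel=(+0.000,+0.000) ωy=+0.00 pitch=+0.0°
  b2     pos=(-0.087,+0.050) vel=(+0.000,+0.000) ωy=+0.00 pitch=-90.0°
  b3     pos=(-0.177,+0.045) vel=(+0.000,+0.000) ωy=+0.00 pitch=-90.0°

Key-timestep trajectory:
   step    t(s)  b1.x    b1.z    b1.vx   b1.vz   b2.x    b2.z    b2.vx   b2.vz   b3.x    b3.z    b3.vx   b3.vz 
     36  0.2500   +0.000  +0.027  +0.000  +0.000   -0.094  +0.051  -0.260  +0.161   -0.171  +0.048  -0.375  -0.171
     72  0.5000   +0.000  +0.027  +0.000  +0.000   -0.114  +0.057  +0.089  +0.002   -0.184  +0.048  +0.085  -0.035
    108  0.7500   +0.000  +0.027  +0.000  +0.000   -0.080  +0.053  -0.110  -0.042   -0.177  +0.045  +0.000  +0.000


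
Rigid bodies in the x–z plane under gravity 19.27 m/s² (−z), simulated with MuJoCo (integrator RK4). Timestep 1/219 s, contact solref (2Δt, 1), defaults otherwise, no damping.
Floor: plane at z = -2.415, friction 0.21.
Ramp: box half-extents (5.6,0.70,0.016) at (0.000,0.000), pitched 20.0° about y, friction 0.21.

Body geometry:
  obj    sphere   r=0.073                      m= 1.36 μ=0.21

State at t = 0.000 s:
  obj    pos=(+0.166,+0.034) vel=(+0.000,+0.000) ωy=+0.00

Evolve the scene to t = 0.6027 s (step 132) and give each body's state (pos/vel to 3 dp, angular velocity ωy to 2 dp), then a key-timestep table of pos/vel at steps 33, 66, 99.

State at t = 0.6027 s:
  obj    pos=(+0.970,-0.258) vel=(+2.667,-0.971) ωy=+38.86

Key-timestep trajectory:
   step    t(s)  obj.x    obj.z    obj.vx   obj.vz 
     33  0.1507   +0.216  +0.016  +0.667  -0.243
     66  0.3014   +0.367  -0.039  +1.333  -0.485
     99  0.4521   +0.618  -0.130  +2.000  -0.728


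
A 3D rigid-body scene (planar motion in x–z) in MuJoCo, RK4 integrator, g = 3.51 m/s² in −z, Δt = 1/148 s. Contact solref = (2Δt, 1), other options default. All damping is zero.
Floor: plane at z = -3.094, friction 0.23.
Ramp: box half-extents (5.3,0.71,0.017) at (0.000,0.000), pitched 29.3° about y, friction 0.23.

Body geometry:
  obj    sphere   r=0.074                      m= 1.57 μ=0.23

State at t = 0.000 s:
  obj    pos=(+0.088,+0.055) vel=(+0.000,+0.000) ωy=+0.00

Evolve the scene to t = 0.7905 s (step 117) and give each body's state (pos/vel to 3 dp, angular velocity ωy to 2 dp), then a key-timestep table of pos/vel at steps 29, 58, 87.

State at t = 0.7905 s:
  obj    pos=(+0.422,-0.133) vel=(+0.846,-0.475) ωy=+13.10

Key-timestep trajectory:
   step    t(s)  obj.x    obj.z    obj.vx   obj.vz 
     29  0.1959   +0.109  +0.043  +0.210  -0.118
     58  0.3919   +0.170  +0.009  +0.419  -0.235
     87  0.5878   +0.273  -0.049  +0.629  -0.353


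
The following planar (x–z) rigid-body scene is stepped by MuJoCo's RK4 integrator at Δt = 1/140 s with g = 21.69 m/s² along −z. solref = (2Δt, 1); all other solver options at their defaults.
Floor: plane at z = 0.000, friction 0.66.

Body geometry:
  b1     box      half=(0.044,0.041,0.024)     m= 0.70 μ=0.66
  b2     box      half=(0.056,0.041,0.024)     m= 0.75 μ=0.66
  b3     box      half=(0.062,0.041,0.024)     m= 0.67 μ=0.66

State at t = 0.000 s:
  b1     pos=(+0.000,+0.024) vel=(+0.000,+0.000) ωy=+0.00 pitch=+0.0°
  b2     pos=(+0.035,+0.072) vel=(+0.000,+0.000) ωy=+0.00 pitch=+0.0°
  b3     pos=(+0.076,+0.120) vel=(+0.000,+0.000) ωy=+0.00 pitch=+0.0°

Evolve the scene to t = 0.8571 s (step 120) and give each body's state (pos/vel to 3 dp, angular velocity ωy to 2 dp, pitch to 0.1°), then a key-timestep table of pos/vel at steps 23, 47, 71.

State at t = 0.8571 s:
  b1     pos=(+0.000,+0.024) vel=(+0.000,+0.000) ωy=+0.00 pitch=+0.0°
  b2     pos=(+0.087,+0.056) vel=(+0.000,+0.000) ωy=+0.00 pitch=+90.0°
  b3     pos=(+0.258,+0.024) vel=(+0.000,+0.000) ωy=+0.00 pitch=+180.0°

Key-timestep trajectory:
   step    t(s)  b1.x    b1.z    b1.vx   b1.vz   b2.x    b2.z    b2.vx   b2.vz   b3.x    b3.z    b3.vx   b3.vz 
     23  0.1643   +0.000  +0.024  -0.001  +0.001   +0.060  +0.067  +0.354  -0.380   +0.127  +0.058  +0.350  -0.387
     47  0.3357   +0.000  +0.024  +0.000  +0.000   +0.096  +0.059  -0.092  -0.022   +0.188  +0.066  +0.249  -0.019
     71  0.5071   +0.000  +0.024  +0.000  +0.000   +0.090  +0.057  +0.018  +0.033   +0.259  +0.017  +0.137  -0.305


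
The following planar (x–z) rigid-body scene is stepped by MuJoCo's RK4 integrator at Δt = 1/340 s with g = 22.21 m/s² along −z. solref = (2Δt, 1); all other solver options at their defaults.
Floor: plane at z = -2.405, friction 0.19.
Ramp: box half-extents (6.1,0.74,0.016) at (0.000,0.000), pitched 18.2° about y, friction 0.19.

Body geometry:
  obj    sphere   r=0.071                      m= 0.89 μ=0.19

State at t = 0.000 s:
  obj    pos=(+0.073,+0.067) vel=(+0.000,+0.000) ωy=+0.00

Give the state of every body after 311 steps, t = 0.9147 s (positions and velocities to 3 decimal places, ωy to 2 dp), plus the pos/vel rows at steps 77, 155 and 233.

State at t = 0.9147 s:
  obj    pos=(+2.042,-0.580) vel=(+4.306,-1.416) ωy=+63.83

Key-timestep trajectory:
   step    t(s)  obj.x    obj.z    obj.vx   obj.vz 
     77  0.2265   +0.194  +0.028  +1.066  -0.351
    155  0.4559   +0.562  -0.093  +2.146  -0.706
    233  0.6853   +1.179  -0.296  +3.226  -1.061


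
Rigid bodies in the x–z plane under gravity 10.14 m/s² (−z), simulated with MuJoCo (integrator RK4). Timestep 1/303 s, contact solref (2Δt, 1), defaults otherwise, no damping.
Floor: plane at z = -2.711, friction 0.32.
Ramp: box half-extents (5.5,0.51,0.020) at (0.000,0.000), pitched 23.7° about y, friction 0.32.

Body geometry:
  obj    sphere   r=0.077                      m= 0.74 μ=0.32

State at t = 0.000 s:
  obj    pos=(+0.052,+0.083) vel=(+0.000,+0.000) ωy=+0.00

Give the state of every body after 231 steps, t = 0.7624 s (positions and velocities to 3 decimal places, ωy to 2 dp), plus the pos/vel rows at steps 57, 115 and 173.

State at t = 0.7624 s:
  obj    pos=(+0.827,-0.257) vel=(+2.032,-0.892) ωy=+28.82

Key-timestep trajectory:
   step    t(s)  obj.x    obj.z    obj.vx   obj.vz 
     57  0.1881   +0.099  +0.062  +0.502  -0.220
    115  0.3795   +0.244  -0.001  +1.012  -0.444
    173  0.5710   +0.487  -0.108  +1.522  -0.668


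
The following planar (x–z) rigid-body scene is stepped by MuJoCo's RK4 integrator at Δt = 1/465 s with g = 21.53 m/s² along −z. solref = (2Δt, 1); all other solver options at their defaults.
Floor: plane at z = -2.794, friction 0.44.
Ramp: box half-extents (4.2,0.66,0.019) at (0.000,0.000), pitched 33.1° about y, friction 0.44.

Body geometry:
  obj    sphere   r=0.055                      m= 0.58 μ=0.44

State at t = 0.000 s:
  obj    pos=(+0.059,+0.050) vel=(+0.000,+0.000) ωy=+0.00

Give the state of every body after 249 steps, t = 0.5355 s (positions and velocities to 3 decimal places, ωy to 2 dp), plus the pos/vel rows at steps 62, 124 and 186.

State at t = 0.5355 s:
  obj    pos=(+1.068,-0.608) vel=(+3.767,-2.456) ωy=+81.75

Key-timestep trajectory:
   step    t(s)  obj.x    obj.z    obj.vx   obj.vz 
     62  0.1333   +0.122  +0.009  +0.938  -0.612
    124  0.2667   +0.309  -0.113  +1.876  -1.223
    186  0.4000   +0.622  -0.317  +2.814  -1.835


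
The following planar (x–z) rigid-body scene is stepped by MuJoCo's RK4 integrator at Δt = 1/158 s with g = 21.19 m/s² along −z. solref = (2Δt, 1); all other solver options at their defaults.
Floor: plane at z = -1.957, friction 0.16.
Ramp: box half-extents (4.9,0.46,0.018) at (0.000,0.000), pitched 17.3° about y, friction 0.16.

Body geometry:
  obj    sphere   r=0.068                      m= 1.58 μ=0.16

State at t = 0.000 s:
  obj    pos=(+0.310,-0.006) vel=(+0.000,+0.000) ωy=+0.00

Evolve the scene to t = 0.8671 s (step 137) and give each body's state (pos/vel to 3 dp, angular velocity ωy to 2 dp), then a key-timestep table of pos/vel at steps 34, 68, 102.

State at t = 0.8671 s:
  obj    pos=(+1.926,-0.510) vel=(+3.726,-1.161) ωy=+57.37

Key-timestep trajectory:
   step    t(s)  obj.x    obj.z    obj.vx   obj.vz 
     34  0.2152   +0.410  -0.037  +0.925  -0.288
     68  0.4304   +0.708  -0.130  +1.850  -0.576
    102  0.6456   +1.206  -0.285  +2.774  -0.864


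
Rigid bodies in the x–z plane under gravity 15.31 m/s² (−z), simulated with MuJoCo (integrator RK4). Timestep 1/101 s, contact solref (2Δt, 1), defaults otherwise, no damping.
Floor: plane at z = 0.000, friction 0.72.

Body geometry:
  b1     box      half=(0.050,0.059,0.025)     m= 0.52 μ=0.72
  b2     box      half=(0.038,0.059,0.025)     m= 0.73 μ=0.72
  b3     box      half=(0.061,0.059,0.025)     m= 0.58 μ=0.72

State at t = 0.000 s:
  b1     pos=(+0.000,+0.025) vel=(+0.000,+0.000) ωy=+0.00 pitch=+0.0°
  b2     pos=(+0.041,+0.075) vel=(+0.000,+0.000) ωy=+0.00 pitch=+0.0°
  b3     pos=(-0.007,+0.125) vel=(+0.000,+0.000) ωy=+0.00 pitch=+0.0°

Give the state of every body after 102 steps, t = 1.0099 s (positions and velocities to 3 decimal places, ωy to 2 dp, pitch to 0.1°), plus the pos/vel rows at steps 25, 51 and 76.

State at t = 1.0099 s:
  b1     pos=(+0.000,+0.025) vel=(+0.000,+0.000) ωy=+0.00 pitch=+0.0°
  b2     pos=(+0.042,+0.075) vel=(+0.001,+0.000) ωy=+0.00 pitch=+0.3°
  b3     pos=(-0.021,+0.110) vel=(-0.001,-0.001) ωy=+0.05 pitch=-43.9°

Key-timestep trajectory:
   step    t(s)  b1.x    b1.z    b1.vx   b1.vz   b2.x    b2.z    b2.vx   b2.vz   b3.x    b3.z    b3.vx   b3.vz 
     25  0.2475   +0.000  +0.025  -0.001  +0.000   +0.041  +0.075  -0.001  +0.000   -0.030  +0.114  +0.062  -0.010
     51  0.5050   +0.000  +0.025  +0.000  +0.000   +0.042  +0.075  +0.001  +0.000   -0.021  +0.111  -0.001  -0.001
     76  0.7525   +0.000  +0.025  +0.000  +0.000   +0.042  +0.075  +0.002  +0.000   -0.021  +0.110  -0.001  -0.001


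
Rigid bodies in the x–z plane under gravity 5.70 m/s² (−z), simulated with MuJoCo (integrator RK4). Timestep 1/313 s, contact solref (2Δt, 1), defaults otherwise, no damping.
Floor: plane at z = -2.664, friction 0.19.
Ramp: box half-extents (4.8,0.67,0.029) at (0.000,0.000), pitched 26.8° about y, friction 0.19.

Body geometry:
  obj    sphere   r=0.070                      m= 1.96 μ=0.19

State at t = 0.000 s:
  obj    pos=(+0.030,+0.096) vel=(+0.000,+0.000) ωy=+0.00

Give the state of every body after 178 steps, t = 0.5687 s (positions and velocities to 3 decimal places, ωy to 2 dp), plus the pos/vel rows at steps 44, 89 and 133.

State at t = 0.5687 s:
  obj    pos=(+0.295,-0.038) vel=(+0.932,-0.471) ωy=+14.91

Key-timestep trajectory:
   step    t(s)  obj.x    obj.z    obj.vx   obj.vz 
     44  0.1406   +0.046  +0.088  +0.230  -0.116
     89  0.2843   +0.096  +0.062  +0.466  -0.235
    133  0.4249   +0.178  +0.021  +0.696  -0.352


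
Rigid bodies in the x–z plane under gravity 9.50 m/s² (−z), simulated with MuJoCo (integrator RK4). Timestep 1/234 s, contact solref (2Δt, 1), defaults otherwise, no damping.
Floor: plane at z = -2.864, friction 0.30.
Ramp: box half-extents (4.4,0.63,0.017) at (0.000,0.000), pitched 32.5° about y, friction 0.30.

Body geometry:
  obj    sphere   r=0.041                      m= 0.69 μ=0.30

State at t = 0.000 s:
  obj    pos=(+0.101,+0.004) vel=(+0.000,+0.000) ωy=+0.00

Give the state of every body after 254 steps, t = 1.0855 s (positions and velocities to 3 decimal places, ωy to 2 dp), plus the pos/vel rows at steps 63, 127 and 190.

State at t = 1.0855 s:
  obj    pos=(+1.913,-1.150) vel=(+3.338,-2.126) ωy=+96.51

Key-timestep trajectory:
   step    t(s)  obj.x    obj.z    obj.vx   obj.vz 
     63  0.2692   +0.213  -0.067  +0.828  -0.528
    127  0.5427   +0.554  -0.284  +1.669  -1.063
    190  0.8120   +1.115  -0.642  +2.497  -1.591


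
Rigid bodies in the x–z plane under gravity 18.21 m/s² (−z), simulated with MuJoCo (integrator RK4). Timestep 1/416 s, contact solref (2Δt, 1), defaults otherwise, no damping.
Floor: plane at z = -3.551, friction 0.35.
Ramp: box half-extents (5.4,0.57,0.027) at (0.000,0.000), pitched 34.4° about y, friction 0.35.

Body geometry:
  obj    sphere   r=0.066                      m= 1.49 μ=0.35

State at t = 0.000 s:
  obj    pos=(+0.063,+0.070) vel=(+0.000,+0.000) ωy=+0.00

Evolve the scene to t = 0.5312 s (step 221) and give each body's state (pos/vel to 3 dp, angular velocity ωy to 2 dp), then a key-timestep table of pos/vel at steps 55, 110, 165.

State at t = 0.5312 s:
  obj    pos=(+0.919,-0.516) vel=(+3.221,-2.206) ωy=+59.14

Key-timestep trajectory:
   step    t(s)  obj.x    obj.z    obj.vx   obj.vz 
     55  0.1322   +0.116  +0.033  +0.802  -0.549
    110  0.2644   +0.275  -0.076  +1.603  -1.098
    165  0.3966   +0.540  -0.257  +2.405  -1.647


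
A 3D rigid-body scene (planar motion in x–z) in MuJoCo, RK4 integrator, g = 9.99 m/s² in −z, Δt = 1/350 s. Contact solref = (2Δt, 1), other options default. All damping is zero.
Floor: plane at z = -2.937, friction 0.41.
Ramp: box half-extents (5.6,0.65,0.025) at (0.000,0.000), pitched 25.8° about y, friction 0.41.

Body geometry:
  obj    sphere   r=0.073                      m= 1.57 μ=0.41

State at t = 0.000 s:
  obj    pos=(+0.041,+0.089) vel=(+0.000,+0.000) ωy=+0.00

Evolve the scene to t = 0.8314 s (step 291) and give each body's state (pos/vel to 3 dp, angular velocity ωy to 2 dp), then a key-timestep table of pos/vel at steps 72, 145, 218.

State at t = 0.8314 s:
  obj    pos=(+1.008,-0.378) vel=(+2.325,-1.124) ωy=+35.37

Key-timestep trajectory:
   step    t(s)  obj.x    obj.z    obj.vx   obj.vz 
     72  0.2057   +0.100  +0.060  +0.575  -0.278
    145  0.4143   +0.281  -0.027  +1.158  -0.560
    218  0.6229   +0.583  -0.173  +1.742  -0.842


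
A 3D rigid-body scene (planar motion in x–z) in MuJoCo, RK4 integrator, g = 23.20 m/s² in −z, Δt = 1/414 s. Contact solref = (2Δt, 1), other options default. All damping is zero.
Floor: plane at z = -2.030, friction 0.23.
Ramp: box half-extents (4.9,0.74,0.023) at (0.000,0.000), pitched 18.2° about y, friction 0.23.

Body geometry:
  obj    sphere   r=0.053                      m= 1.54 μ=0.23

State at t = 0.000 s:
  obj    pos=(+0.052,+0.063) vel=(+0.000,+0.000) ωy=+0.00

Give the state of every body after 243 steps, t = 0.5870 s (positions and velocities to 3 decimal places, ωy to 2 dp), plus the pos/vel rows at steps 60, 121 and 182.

State at t = 0.5870 s:
  obj    pos=(+0.899,-0.216) vel=(+2.886,-0.949) ωy=+57.31

Key-timestep trajectory:
   step    t(s)  obj.x    obj.z    obj.vx   obj.vz 
     60  0.1449   +0.104  +0.046  +0.713  -0.234
    121  0.2923   +0.262  -0.006  +1.437  -0.473
    182  0.4396   +0.527  -0.093  +2.162  -0.711


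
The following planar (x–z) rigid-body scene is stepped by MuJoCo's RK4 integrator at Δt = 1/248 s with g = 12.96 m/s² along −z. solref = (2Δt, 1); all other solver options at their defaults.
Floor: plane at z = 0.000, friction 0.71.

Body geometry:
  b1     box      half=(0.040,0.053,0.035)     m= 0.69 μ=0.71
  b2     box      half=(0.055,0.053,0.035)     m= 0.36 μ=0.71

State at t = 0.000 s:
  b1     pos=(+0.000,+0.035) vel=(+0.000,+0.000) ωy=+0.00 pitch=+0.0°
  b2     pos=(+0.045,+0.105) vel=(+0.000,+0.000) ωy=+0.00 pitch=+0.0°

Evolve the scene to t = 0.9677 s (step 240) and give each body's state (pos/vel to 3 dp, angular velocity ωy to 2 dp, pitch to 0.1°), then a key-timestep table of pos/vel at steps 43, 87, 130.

State at t = 0.9677 s:
  b1     pos=(+0.000,+0.035) vel=(+0.000,+0.000) ωy=+0.00 pitch=+0.0°
  b2     pos=(+0.185,+0.035) vel=(+0.000,+0.000) ωy=+0.00 pitch=+180.0°

Key-timestep trajectory:
   step    t(s)  b1.x    b1.z    b1.vx   b1.vz   b2.x    b2.z    b2.vx   b2.vz 
     43  0.1734   +0.000  +0.035  +0.000  +0.000   +0.063  +0.097  +0.242  -0.189
     87  0.3508   +0.000  +0.035  +0.000  +0.000   +0.118  +0.064  +0.193  +0.032
    130  0.5242   +0.000  +0.035  +0.000  +0.000   +0.147  +0.063  +0.250  -0.075


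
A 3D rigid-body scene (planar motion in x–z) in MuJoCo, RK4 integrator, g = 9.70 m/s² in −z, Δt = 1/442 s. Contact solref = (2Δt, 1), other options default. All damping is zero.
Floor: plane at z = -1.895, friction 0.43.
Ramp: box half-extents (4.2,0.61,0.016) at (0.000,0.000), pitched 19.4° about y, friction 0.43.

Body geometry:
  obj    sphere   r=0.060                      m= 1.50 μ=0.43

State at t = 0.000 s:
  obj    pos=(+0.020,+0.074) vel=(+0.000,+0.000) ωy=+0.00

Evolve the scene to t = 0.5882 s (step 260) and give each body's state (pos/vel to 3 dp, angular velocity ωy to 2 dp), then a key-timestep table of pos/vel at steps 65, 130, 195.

State at t = 0.5882 s:
  obj    pos=(+0.395,-0.059) vel=(+1.277,-0.450) ωy=+22.56

Key-timestep trajectory:
   step    t(s)  obj.x    obj.z    obj.vx   obj.vz 
     65  0.1471   +0.043  +0.065  +0.319  -0.112
    130  0.2941   +0.114  +0.040  +0.639  -0.225
    195  0.4412   +0.231  -0.001  +0.958  -0.337


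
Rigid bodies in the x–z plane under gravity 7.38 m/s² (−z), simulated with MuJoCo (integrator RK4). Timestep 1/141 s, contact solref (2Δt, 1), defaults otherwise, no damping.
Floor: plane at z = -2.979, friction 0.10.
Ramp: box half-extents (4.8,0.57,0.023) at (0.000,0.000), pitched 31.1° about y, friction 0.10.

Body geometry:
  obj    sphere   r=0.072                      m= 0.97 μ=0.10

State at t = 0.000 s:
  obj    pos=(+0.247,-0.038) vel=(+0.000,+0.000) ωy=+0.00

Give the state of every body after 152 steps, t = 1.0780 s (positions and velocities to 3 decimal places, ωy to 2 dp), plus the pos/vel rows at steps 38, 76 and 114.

State at t = 1.0780 s:
  obj    pos=(+1.829,-0.992) vel=(+2.932,-1.777) ωy=+23.62

Key-timestep trajectory:
   step    t(s)  obj.x    obj.z    obj.vx   obj.vz 
     38  0.2695   +0.346  -0.098  +0.732  -0.446
     76  0.5390   +0.643  -0.277  +1.468  -0.884
    114  0.8085   +1.137  -0.575  +2.194  -1.344


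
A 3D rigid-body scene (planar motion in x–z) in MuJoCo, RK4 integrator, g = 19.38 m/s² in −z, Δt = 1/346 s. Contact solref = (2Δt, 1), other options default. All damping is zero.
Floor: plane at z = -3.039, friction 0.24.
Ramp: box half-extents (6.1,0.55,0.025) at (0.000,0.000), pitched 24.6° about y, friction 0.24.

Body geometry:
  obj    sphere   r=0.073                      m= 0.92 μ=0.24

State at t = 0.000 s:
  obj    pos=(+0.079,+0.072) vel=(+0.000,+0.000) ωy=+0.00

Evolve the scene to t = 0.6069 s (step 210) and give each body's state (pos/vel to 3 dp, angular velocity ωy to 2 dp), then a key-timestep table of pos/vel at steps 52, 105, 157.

State at t = 0.6069 s:
  obj    pos=(+1.044,-0.370) vel=(+3.180,-1.456) ωy=+47.90

Key-timestep trajectory:
   step    t(s)  obj.x    obj.z    obj.vx   obj.vz 
     52  0.1503   +0.138  +0.045  +0.788  -0.361
    105  0.3035   +0.320  -0.039  +1.590  -0.728
    157  0.4538   +0.618  -0.175  +2.378  -1.089


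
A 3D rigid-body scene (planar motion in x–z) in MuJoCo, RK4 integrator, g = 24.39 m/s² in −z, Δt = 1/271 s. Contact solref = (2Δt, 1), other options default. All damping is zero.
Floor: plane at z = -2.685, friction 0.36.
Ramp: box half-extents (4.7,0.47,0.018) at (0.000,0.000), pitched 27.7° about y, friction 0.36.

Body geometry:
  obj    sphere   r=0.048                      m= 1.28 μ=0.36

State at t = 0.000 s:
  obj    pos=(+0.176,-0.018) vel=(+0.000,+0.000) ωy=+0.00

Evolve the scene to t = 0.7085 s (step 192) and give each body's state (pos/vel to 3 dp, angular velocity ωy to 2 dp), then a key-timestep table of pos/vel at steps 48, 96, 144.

State at t = 0.7085 s:
  obj    pos=(+1.976,-0.963) vel=(+5.080,-2.667) ωy=+119.51

Key-timestep trajectory:
   step    t(s)  obj.x    obj.z    obj.vx   obj.vz 
     48  0.1771   +0.289  -0.077  +1.270  -0.667
     96  0.3542   +0.626  -0.254  +2.540  -1.334
    144  0.5314   +1.188  -0.549  +3.810  -2.000


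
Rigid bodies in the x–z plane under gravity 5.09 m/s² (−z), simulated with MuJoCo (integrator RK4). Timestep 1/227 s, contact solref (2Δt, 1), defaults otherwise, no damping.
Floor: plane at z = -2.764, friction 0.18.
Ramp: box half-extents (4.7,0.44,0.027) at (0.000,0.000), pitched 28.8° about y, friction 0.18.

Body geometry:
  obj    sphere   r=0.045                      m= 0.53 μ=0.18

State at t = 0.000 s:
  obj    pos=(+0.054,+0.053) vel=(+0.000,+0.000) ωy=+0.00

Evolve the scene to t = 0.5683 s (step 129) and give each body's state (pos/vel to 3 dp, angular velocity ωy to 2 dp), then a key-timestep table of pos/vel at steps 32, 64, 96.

State at t = 0.5683 s:
  obj    pos=(+0.302,-0.084) vel=(+0.872,-0.480) ωy=+22.11

Key-timestep trajectory:
   step    t(s)  obj.x    obj.z    obj.vx   obj.vz 
     32  0.1410   +0.069  +0.044  +0.216  -0.119
     64  0.2819   +0.115  +0.019  +0.433  -0.238
     96  0.4229   +0.191  -0.023  +0.649  -0.357


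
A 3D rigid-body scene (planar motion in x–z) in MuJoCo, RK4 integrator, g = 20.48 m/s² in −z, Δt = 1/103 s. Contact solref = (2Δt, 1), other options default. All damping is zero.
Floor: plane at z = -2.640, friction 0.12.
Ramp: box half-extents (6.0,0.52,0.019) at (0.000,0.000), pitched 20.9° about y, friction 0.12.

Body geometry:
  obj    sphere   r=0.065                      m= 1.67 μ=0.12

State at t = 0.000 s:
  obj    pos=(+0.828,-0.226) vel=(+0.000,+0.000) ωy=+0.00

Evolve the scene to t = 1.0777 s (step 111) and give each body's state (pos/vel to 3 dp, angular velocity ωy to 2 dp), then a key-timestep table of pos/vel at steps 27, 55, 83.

State at t = 1.0777 s:
  obj    pos=(+3.660,-1.308) vel=(+5.255,-2.007) ωy=+86.47

Key-timestep trajectory:
   step    t(s)  obj.x    obj.z    obj.vx   obj.vz 
     27  0.2621   +0.996  -0.290  +1.279  -0.488
     55  0.5340   +1.523  -0.492  +2.604  -0.994
     83  0.8058   +2.411  -0.831  +3.929  -1.500


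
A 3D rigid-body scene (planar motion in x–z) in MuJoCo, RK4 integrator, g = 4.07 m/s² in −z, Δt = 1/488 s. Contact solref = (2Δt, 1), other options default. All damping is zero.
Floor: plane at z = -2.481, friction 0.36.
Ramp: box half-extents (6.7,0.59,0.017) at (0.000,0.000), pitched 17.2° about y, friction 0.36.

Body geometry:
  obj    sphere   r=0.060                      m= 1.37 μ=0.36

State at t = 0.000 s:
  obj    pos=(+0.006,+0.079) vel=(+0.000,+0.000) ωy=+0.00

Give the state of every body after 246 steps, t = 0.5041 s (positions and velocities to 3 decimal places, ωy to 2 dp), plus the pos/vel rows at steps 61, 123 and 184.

State at t = 0.5041 s:
  obj    pos=(+0.110,+0.046) vel=(+0.414,-0.128) ωy=+7.22

Key-timestep trajectory:
   step    t(s)  obj.x    obj.z    obj.vx   obj.vz 
     61  0.1250   +0.012  +0.077  +0.103  -0.032
    123  0.2520   +0.032  +0.071  +0.207  -0.064
    184  0.3770   +0.064  +0.061  +0.310  -0.096


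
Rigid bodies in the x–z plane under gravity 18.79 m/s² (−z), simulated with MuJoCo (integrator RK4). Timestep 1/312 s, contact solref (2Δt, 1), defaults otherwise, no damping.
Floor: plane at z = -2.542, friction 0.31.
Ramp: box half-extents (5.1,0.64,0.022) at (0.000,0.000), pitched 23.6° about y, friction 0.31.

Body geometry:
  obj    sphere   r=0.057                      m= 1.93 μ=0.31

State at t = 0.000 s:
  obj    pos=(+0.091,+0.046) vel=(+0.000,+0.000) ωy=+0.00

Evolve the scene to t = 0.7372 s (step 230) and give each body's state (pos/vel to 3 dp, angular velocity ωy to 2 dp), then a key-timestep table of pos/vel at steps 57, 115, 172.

State at t = 0.7372 s:
  obj    pos=(+1.429,-0.538) vel=(+3.630,-1.586) ωy=+69.48

Key-timestep trajectory:
   step    t(s)  obj.x    obj.z    obj.vx   obj.vz 
     57  0.1827   +0.173  +0.010  +0.900  -0.393
    115  0.3686   +0.426  -0.100  +1.815  -0.793
    172  0.5513   +0.839  -0.281  +2.715  -1.186


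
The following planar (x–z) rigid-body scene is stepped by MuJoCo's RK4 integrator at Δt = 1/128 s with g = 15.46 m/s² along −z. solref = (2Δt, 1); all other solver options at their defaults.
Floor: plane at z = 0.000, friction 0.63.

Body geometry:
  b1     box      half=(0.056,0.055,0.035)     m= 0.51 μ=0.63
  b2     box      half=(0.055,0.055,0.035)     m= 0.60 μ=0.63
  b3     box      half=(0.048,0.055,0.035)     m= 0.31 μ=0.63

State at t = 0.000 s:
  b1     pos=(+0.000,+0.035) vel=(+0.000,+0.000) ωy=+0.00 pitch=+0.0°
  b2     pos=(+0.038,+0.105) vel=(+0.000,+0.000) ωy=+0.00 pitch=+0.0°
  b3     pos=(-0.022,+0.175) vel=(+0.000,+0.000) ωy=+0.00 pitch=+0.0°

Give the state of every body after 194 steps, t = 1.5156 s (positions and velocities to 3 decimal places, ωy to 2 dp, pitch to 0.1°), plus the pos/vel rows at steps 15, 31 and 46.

State at t = 1.5156 s:
  b1     pos=(+0.000,+0.035) vel=(+0.000,+0.000) ωy=+0.00 pitch=+0.0°
  b2     pos=(+0.038,+0.105) vel=(+0.000,+0.000) ωy=+0.00 pitch=+0.1°
  b3     pos=(-0.139,+0.035) vel=(+0.000,+0.000) ωy=+0.00 pitch=+180.0°

Key-timestep trajectory:
   step    t(s)  b1.x    b1.z    b1.vx   b1.vz   b2.x    b2.z    b2.vx   b2.vz   b3.x    b3.z    b3.vx   b3.vz 
     15  0.1172   +0.000  +0.035  +0.000  +0.000   +0.038  +0.105  +0.001  +0.000   -0.031  +0.172  -0.186  -0.112
     31  0.2422   +0.000  +0.035  +0.001  -0.001   +0.038  +0.105  +0.001  +0.000   -0.074  +0.113  -0.717  -0.224
     46  0.3594   +0.000  +0.035  +0.000  +0.000   +0.038  +0.105  +0.000  +0.000   -0.142  +0.026  +0.121  +0.205


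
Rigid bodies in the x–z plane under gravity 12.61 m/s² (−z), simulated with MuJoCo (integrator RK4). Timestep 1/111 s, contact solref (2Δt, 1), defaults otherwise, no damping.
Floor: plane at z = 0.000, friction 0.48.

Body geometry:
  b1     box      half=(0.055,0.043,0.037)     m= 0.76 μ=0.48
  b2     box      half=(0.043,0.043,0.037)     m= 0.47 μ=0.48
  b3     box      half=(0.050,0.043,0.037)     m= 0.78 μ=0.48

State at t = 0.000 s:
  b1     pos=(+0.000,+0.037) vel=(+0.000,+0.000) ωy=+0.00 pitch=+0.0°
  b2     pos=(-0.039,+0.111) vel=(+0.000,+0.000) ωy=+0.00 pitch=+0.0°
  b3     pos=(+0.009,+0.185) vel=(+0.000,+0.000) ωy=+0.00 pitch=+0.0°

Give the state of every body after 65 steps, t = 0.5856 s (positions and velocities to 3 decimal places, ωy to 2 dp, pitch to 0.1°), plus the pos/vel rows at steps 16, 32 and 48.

State at t = 0.5856 s:
  b1     pos=(+0.000,+0.037) vel=(+0.000,+0.000) ωy=+0.00 pitch=+0.0°
  b2     pos=(-0.039,+0.111) vel=(+0.000,+0.000) ωy=+0.00 pitch=+0.0°
  b3     pos=(+0.136,+0.037) vel=(+0.000,+0.001) ωy=+0.00 pitch=+180.0°

Key-timestep trajectory:
   step    t(s)  b1.x    b1.z    b1.vx   b1.vz   b2.x    b2.z    b2.vx   b2.vz   b3.x    b3.z    b3.vx   b3.vz 
     16  0.1441   +0.000  +0.037  -0.001  +0.000   -0.039  +0.111  -0.002  +0.000   +0.020  +0.181  +0.193  -0.099
     32  0.2883   +0.000  +0.037  -0.001  +0.000   -0.039  +0.111  -0.001  +0.000   +0.066  +0.118  +0.533  +0.003
     48  0.4324   +0.000  +0.037  +0.000  +0.000   -0.039  +0.111  +0.000  +0.000   +0.136  +0.030  -0.007  -0.017


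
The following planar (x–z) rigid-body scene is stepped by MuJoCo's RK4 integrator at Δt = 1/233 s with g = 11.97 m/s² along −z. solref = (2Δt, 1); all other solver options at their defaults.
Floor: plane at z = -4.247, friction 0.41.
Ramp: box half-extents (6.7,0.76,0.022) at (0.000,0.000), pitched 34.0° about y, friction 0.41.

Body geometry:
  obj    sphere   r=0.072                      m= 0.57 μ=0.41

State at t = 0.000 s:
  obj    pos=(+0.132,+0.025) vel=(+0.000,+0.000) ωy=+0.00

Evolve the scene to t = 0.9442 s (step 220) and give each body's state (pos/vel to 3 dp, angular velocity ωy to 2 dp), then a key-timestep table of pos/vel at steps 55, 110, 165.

State at t = 0.9442 s:
  obj    pos=(+1.899,-1.167) vel=(+3.743,-2.524) ωy=+62.69

Key-timestep trajectory:
   step    t(s)  obj.x    obj.z    obj.vx   obj.vz 
     55  0.2361   +0.242  -0.050  +0.936  -0.631
    110  0.4721   +0.574  -0.274  +1.871  -1.262
    165  0.7082   +1.126  -0.646  +2.807  -1.893
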